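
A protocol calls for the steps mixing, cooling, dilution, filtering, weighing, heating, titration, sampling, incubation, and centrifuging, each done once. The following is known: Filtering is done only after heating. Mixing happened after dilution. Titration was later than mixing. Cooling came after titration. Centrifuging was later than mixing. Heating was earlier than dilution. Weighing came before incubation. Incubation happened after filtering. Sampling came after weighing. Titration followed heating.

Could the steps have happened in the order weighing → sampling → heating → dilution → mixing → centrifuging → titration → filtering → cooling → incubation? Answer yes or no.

yes

Check each stated constraint against the proposed order — e.g. heating is ahead of filtering; weighing is ahead of incubation. Every pair is in the required order; nothing is violated.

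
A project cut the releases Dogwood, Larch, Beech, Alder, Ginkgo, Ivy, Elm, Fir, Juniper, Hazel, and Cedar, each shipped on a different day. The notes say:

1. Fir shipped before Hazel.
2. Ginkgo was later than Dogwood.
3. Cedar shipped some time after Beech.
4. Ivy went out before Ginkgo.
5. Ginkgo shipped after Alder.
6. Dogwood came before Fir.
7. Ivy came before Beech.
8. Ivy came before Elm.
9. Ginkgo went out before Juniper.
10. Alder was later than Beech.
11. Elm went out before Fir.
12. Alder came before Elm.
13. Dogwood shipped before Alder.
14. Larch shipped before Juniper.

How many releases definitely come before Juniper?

Directly stated before Juniper: Ginkgo and Larch.
Alder reaches Juniper via Alder → Ginkgo → Juniper.
Beech reaches Juniper via Beech → Alder → Ginkgo → Juniper.
Dogwood reaches Juniper via Dogwood → Ginkgo → Juniper.
Likewise Ivy reaches Juniper by chaining the stated constraints.
That's Alder, Beech, Dogwood, Ginkgo, Ivy, and Larch — 6 in all.

6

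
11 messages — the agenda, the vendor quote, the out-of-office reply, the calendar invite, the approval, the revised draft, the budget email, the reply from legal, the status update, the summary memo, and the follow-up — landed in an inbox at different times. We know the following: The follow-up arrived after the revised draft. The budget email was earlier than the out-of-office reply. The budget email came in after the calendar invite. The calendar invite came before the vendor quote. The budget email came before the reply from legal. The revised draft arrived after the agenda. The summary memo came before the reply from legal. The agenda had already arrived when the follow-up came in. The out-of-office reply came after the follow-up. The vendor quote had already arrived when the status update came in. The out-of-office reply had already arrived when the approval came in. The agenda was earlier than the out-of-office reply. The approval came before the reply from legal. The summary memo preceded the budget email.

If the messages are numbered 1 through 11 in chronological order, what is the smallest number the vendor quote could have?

2

The calendar invite must come before the vendor quote — 1 forced predecessor.
Nothing else is forced ahead of the vendor quote, so its earliest slot is position 1 + 1 = 2.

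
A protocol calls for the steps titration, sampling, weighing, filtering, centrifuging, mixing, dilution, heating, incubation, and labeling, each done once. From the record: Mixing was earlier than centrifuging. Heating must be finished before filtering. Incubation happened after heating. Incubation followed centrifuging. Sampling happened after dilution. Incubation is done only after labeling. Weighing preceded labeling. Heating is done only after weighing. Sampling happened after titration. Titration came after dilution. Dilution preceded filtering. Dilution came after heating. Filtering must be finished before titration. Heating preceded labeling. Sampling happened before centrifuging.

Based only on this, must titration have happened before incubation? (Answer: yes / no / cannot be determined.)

Chain the constraints: titration → sampling → centrifuging → incubation. Each link is directly stated, so titration comes before incubation.

yes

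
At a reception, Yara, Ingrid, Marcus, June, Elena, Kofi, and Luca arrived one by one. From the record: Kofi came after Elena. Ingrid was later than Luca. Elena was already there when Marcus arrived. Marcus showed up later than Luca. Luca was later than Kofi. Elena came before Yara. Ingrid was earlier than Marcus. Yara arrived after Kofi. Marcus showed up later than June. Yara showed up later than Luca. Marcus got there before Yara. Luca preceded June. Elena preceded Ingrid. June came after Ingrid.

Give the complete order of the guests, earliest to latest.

The constraints fix every adjacent pair, so only one ordering works:
Elena → Kofi → Luca → Ingrid → June → Marcus → Yara.

Elena, Kofi, Luca, Ingrid, June, Marcus, Yara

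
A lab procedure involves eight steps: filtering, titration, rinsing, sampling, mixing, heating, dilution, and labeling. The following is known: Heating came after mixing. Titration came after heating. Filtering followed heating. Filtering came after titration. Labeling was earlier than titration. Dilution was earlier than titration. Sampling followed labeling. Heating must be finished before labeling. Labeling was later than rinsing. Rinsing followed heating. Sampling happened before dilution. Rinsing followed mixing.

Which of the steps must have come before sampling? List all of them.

heating, labeling, mixing, rinsing

Directly stated before sampling: labeling.
Heating reaches sampling via heating → labeling → sampling.
Mixing reaches sampling via mixing → rinsing → labeling → sampling.
Rinsing reaches sampling via rinsing → labeling → sampling.
No chain forces titration (or any of the others) ahead of sampling.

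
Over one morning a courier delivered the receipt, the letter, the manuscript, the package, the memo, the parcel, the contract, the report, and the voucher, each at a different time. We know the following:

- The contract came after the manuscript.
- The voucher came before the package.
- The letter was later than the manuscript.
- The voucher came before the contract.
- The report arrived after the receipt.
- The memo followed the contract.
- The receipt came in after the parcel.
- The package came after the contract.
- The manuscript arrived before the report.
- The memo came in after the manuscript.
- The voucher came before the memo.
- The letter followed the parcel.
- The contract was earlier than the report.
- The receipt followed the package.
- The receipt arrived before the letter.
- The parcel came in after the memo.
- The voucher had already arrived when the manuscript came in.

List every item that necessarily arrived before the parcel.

Directly stated before the parcel: the memo.
The contract reaches the parcel via the contract → the memo → the parcel.
The manuscript reaches the parcel via the manuscript → the memo → the parcel.
The voucher reaches the parcel via the voucher → the memo → the parcel.
No chain forces the receipt (or any of the others) ahead of the parcel.

the contract, the manuscript, the memo, the voucher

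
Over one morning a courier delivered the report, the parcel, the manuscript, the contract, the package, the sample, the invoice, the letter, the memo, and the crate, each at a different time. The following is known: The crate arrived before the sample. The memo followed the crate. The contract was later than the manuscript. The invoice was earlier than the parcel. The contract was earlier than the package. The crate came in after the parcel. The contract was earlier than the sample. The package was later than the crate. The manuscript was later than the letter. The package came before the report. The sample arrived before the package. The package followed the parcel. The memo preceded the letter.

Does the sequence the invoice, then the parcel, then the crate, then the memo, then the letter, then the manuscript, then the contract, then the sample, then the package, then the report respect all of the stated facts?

yes

Check each stated constraint against the proposed order — e.g. the crate is ahead of the package; the parcel is ahead of the package. Every pair is in the required order; nothing is violated.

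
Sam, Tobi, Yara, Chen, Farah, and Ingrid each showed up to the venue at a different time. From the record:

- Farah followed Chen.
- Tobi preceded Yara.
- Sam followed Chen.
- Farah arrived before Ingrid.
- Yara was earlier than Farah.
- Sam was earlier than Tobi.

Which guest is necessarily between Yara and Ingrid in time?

Farah

Tracing the constraints gives Yara → Farah → Ingrid, so Farah sits after Yara and before Ingrid.
No other guest is forced both after Yara and before Ingrid.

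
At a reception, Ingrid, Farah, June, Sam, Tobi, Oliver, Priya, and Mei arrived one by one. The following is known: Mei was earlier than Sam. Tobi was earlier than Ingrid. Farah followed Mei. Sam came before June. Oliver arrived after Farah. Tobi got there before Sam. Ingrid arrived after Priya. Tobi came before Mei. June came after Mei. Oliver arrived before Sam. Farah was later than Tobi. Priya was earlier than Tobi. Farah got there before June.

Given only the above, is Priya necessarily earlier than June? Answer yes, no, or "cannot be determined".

Chain the constraints: Priya → Tobi → Sam → June. Each link is directly stated, so Priya comes before June.

yes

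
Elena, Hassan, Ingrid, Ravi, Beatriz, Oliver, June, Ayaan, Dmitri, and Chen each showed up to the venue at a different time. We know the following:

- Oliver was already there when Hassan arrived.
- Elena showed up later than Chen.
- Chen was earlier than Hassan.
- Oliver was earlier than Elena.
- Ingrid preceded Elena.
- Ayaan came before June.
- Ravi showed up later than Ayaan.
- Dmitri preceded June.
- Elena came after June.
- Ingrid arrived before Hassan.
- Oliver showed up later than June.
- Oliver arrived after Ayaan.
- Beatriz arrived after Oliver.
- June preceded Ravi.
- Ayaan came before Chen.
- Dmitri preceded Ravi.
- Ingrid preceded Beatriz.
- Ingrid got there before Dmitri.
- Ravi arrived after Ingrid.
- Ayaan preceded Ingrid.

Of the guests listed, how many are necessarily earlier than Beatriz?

5

Directly stated before Beatriz: Ingrid and Oliver.
Ayaan reaches Beatriz via Ayaan → Oliver → Beatriz.
Dmitri reaches Beatriz via Dmitri → June → Oliver → Beatriz.
June reaches Beatriz via June → Oliver → Beatriz.
That's Ayaan, Dmitri, Ingrid, June, and Oliver — 5 in all.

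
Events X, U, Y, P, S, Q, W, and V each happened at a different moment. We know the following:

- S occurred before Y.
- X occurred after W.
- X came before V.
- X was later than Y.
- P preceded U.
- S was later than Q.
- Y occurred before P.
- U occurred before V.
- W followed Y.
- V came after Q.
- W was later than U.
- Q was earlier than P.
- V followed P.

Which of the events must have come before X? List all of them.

Directly stated before X: W and Y.
P reaches X via P → U → W → X.
Q reaches X via Q → S → Y → X.
S reaches X via S → Y → X.
Likewise U reaches X by chaining the stated constraints.

P, Q, S, U, W, Y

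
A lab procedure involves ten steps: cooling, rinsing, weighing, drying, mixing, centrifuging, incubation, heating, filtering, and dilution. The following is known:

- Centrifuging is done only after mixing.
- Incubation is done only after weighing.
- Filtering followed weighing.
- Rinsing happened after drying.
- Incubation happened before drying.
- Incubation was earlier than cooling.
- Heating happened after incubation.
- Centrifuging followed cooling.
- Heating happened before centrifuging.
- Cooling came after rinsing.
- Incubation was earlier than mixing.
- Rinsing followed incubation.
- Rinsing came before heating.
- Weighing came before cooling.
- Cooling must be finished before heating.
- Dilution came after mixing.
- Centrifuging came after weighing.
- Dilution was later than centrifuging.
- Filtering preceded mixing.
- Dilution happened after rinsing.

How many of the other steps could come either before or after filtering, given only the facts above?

5

Forced before filtering: weighing; forced after filtering: centrifuging, dilution, and mixing.
That leaves cooling, drying, heating, incubation, and rinsing with no forced order relative to filtering — 5.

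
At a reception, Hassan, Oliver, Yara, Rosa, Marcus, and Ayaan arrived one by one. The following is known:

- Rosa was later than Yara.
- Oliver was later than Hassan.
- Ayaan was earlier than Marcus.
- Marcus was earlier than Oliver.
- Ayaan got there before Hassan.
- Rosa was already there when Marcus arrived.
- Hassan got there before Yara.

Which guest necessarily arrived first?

Ayaan

Ayaan has a chain of constraints placing them before every other guest, so Ayaan must be first.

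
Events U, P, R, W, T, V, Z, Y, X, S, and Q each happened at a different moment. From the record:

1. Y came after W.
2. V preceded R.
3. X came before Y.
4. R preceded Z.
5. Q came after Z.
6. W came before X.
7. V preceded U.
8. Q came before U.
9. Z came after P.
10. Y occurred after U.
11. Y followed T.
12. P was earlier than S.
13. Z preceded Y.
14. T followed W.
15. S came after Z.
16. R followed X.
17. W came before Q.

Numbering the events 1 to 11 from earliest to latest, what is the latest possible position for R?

6

R must come before Q, S, U, Y, and Z — 5 events forced after it.
Everything else can be placed before R in some valid order, so R can sit as late as position 11 − 5 = 6.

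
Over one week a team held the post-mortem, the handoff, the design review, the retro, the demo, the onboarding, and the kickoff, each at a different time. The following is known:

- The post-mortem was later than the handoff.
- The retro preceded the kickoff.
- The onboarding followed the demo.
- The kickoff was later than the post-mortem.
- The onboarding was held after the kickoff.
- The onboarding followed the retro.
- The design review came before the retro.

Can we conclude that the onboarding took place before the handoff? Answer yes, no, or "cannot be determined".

no

Tracing the constraints gives the handoff → the post-mortem → the kickoff → the onboarding, so the handoff must come before the onboarding.
That means the onboarding cannot be before the handoff.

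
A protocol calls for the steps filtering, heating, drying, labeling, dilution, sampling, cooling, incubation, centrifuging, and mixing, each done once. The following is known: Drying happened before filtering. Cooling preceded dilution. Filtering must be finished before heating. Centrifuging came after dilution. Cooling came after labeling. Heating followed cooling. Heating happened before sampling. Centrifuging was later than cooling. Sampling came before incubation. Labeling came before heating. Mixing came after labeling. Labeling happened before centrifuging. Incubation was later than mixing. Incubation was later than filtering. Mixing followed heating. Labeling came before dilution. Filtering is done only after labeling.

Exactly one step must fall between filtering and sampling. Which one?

heating

Tracing the constraints gives filtering → heating → sampling, so heating sits after filtering and before sampling.
No other step is forced both after filtering and before sampling.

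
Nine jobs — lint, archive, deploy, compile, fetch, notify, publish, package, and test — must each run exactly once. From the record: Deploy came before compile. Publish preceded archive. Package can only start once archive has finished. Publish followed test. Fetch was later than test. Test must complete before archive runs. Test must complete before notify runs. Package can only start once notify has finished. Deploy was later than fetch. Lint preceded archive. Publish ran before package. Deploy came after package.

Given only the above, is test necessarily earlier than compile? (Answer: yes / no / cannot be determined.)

yes

Chain the constraints: test → fetch → deploy → compile. Each link is directly stated, so test comes before compile.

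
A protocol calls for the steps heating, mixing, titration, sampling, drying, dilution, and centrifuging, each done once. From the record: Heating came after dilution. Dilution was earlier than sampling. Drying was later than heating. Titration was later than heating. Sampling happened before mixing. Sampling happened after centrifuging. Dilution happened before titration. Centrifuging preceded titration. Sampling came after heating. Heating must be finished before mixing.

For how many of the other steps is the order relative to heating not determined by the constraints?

Forced before heating: dilution; forced after heating: drying, mixing, sampling, and titration.
That leaves centrifuging with no forced order relative to heating — 1.

1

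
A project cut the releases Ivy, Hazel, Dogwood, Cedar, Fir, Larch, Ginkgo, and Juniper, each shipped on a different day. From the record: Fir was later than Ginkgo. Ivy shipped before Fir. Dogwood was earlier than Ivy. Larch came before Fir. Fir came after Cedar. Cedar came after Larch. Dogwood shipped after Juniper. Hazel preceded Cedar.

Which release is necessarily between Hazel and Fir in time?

Tracing the constraints gives Hazel → Cedar → Fir, so Cedar sits after Hazel and before Fir.
No other release is forced both after Hazel and before Fir.

Cedar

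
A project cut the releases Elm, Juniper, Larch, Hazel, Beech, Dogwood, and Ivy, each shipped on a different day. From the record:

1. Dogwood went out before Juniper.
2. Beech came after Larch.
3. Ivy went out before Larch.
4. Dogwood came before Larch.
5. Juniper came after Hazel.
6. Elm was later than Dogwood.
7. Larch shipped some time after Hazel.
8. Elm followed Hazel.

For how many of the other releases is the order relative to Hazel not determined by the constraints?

2

Forced after Hazel: Beech, Elm, Juniper, and Larch.
That leaves Dogwood and Ivy with no forced order relative to Hazel — 2.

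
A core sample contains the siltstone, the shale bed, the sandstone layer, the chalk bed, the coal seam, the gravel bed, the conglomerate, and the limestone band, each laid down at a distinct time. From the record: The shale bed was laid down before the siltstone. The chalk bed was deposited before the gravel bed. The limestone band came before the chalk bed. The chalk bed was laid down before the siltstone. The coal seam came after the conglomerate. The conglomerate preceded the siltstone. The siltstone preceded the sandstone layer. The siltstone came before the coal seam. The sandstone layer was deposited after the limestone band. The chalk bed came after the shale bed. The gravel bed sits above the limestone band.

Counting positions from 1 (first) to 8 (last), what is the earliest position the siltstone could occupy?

The chalk bed, the conglomerate, the limestone band, and the shale bed must all come before the siltstone — 4 forced predecessors.
Nothing else is forced ahead of the siltstone, so its earliest slot is position 4 + 1 = 5.

5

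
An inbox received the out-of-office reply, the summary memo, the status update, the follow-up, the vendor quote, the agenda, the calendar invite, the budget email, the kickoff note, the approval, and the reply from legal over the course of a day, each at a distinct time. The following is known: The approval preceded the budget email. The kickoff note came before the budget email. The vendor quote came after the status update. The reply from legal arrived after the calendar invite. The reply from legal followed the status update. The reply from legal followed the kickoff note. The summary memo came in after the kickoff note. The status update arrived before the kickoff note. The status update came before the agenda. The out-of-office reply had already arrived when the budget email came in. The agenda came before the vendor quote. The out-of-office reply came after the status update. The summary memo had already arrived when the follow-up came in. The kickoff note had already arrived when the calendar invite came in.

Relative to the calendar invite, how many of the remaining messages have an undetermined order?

7

Forced before the calendar invite: the kickoff note and the status update; forced after the calendar invite: the reply from legal.
That leaves the agenda, the approval, the budget email, the follow-up, the out-of-office reply, the summary memo, and the vendor quote with no forced order relative to the calendar invite — 7.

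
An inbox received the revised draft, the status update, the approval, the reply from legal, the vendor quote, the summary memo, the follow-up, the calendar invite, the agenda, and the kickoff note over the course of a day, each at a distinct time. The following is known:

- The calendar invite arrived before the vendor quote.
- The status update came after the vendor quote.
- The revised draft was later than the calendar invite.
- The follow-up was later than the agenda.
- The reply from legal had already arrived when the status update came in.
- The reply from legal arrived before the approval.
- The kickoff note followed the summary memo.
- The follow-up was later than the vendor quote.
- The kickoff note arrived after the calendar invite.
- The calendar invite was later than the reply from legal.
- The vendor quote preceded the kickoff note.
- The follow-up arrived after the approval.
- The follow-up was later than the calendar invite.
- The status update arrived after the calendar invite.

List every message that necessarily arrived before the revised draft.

Directly stated before the revised draft: the calendar invite.
The reply from legal reaches the revised draft via the reply from legal → the calendar invite → the revised draft.
No chain forces the vendor quote (or any of the others) ahead of the revised draft.

the calendar invite, the reply from legal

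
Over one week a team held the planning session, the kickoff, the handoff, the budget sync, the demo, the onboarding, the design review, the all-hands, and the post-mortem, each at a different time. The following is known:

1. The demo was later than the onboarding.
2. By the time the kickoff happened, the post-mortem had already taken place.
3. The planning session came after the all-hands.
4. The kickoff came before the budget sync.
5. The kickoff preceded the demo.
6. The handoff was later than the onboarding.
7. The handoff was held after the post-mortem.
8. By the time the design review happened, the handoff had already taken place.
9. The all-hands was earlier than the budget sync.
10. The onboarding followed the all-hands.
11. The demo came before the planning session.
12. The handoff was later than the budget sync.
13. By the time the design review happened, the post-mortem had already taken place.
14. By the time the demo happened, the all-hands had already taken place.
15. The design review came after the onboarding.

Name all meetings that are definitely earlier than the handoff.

the all-hands, the budget sync, the kickoff, the onboarding, the post-mortem

Directly stated before the handoff: the budget sync, the onboarding, and the post-mortem.
The all-hands reaches the handoff via the all-hands → the onboarding → the handoff.
The kickoff reaches the handoff via the kickoff → the budget sync → the handoff.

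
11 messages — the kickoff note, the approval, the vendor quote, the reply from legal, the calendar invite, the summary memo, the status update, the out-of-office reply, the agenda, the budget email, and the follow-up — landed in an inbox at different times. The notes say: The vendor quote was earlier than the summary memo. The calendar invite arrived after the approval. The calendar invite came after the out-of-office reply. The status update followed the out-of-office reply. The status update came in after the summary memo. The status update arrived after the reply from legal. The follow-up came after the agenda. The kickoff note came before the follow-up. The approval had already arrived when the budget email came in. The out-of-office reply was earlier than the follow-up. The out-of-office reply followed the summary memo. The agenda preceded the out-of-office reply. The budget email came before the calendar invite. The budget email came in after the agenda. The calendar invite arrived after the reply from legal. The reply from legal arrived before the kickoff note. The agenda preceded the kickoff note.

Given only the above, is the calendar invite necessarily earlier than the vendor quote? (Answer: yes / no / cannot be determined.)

no

Tracing the constraints gives the vendor quote → the summary memo → the out-of-office reply → the calendar invite, so the vendor quote must come before the calendar invite.
That means the calendar invite cannot be before the vendor quote.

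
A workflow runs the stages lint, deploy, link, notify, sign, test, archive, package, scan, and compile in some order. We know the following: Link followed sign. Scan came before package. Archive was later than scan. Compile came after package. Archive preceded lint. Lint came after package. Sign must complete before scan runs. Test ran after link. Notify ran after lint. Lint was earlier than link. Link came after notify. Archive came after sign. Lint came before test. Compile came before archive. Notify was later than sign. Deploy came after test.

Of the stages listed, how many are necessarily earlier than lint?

Directly stated before lint: archive and package.
Compile reaches lint via compile → archive → lint.
Scan reaches lint via scan → package → lint.
Sign reaches lint via sign → archive → lint.
No chain forces deploy (or any of the others) ahead of lint.
That's archive, compile, package, scan, and sign — 5 in all.

5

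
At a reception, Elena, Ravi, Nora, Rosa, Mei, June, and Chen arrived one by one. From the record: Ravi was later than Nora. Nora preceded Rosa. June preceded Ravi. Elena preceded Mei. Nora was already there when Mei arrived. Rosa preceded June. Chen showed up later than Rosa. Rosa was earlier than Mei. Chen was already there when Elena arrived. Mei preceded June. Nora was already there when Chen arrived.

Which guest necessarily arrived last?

Every other guest has a chain of constraints placing them before Ravi, so Ravi is last.

Ravi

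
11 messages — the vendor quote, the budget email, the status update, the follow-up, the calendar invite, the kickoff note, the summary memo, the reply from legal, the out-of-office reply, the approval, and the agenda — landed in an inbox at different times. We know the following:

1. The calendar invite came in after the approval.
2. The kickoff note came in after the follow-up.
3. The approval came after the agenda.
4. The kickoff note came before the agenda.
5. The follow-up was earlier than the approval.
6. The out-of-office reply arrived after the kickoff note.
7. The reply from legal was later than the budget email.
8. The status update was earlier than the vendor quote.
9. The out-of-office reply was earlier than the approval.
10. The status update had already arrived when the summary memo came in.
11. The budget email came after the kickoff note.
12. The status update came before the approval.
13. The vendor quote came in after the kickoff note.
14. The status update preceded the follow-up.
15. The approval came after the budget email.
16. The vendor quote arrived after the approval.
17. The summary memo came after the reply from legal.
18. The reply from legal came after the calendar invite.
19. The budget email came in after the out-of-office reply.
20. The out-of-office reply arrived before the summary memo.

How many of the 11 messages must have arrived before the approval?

6

Directly stated before the approval: the agenda, the budget email, the follow-up, the out-of-office reply, and the status update.
The kickoff note reaches the approval via the kickoff note → the budget email → the approval.
No chain forces the summary memo (or any of the others) ahead of the approval.
That's the agenda, the budget email, the follow-up, the kickoff note, the out-of-office reply, and the status update — 6 in all.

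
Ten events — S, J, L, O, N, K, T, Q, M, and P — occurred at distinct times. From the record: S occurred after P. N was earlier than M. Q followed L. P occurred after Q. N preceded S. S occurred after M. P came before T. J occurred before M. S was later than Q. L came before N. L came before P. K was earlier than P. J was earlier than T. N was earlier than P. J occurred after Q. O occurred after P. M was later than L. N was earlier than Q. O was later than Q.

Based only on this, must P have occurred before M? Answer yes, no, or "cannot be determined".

cannot be determined

No chain of stated constraints runs from P to M, and none runs from M to P either.
So the relative order of P and M is not fixed by the given facts.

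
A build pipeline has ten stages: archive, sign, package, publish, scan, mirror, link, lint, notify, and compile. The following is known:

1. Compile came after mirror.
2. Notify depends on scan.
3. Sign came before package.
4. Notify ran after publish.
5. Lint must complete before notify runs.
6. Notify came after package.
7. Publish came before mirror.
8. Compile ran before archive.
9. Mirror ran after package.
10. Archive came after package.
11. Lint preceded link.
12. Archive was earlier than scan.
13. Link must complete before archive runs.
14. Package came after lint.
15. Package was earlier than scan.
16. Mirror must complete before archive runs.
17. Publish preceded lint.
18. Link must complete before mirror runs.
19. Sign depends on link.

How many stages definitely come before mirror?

5

Directly stated before mirror: link, package, and publish.
Lint reaches mirror via lint → package → mirror.
Sign reaches mirror via sign → package → mirror.
That's link, lint, package, publish, and sign — 5 in all.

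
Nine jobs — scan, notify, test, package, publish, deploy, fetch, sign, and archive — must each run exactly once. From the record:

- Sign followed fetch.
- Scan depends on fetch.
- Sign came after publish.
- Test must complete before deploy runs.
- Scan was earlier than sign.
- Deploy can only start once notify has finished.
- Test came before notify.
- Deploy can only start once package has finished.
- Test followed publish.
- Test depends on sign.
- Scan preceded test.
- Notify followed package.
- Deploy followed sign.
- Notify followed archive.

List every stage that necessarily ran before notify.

archive, fetch, package, publish, scan, sign, test

Directly stated before notify: archive, package, and test.
Fetch reaches notify via fetch → sign → test → notify.
Publish reaches notify via publish → test → notify.
Scan reaches notify via scan → test → notify.
Likewise sign reaches notify by chaining the stated constraints.
No chain forces deploy ahead of notify.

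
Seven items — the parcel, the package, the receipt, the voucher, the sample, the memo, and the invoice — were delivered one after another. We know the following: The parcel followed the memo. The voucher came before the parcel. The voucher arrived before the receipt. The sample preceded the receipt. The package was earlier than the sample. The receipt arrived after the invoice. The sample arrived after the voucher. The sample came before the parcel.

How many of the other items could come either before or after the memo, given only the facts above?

Forced after the memo: the parcel.
That leaves the invoice, the package, the receipt, the sample, and the voucher with no forced order relative to the memo — 5.

5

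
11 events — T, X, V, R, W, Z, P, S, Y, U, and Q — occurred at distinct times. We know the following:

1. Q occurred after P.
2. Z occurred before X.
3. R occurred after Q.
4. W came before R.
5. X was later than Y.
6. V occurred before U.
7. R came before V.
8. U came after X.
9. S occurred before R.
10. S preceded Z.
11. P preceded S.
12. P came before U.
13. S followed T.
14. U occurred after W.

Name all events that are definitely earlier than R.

P, Q, S, T, W

Directly stated before R: Q, S, and W.
P reaches R via P → Q → R.
T reaches R via T → S → R.
No chain forces X (or any of the others) ahead of R.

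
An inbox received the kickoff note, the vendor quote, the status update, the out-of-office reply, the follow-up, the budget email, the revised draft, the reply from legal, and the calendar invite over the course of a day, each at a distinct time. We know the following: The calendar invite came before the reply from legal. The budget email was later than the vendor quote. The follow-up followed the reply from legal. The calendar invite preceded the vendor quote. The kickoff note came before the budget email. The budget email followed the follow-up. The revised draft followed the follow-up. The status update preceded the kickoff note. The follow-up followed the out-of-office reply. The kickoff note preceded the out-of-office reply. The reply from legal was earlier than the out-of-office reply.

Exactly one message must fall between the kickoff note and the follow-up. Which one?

the out-of-office reply

Tracing the constraints gives the kickoff note → the out-of-office reply → the follow-up, so the out-of-office reply sits after the kickoff note and before the follow-up.
No other message is forced both after the kickoff note and before the follow-up.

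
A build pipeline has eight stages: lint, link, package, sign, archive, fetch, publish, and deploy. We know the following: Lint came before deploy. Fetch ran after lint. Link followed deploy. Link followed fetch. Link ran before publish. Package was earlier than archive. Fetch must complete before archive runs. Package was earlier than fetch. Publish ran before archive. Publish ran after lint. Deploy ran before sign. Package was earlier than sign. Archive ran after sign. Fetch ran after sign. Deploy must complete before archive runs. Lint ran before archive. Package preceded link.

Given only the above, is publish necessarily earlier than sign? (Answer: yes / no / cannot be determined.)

Tracing the constraints gives sign → fetch → link → publish, so sign must come before publish.
That means publish cannot be before sign.

no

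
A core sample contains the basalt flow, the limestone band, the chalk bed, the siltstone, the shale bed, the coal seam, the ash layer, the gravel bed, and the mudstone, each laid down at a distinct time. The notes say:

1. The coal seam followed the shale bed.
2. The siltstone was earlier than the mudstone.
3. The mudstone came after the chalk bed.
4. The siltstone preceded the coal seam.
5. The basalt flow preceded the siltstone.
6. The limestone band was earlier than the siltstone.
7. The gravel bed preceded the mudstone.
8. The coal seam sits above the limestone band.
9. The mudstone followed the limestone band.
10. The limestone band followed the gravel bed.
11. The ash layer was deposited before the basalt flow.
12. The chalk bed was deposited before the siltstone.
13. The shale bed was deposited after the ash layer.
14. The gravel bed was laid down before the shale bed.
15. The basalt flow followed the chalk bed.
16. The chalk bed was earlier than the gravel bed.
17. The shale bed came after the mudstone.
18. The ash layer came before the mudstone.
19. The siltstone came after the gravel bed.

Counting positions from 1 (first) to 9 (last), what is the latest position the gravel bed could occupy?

The gravel bed must come before the coal seam, the limestone band, the mudstone, the shale bed, and the siltstone — 5 layers forced after it.
Everything else can be placed before the gravel bed in some valid order, so the gravel bed can sit as late as position 9 − 5 = 4.

4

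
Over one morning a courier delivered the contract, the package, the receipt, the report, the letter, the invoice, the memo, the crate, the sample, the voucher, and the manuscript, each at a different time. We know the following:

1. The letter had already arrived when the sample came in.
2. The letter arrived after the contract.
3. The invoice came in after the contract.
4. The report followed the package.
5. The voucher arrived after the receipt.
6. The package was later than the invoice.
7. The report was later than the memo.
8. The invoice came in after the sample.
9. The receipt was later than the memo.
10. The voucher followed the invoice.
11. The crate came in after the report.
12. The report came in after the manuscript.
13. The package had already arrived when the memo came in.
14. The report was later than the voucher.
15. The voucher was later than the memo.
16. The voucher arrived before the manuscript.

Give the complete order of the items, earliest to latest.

the contract, the letter, the sample, the invoice, the package, the memo, the receipt, the voucher, the manuscript, the report, the crate

The constraints fix every adjacent pair, so only one ordering works:
the contract → the letter → the sample → the invoice → the package → the memo → the receipt → the voucher → the manuscript → the report → the crate.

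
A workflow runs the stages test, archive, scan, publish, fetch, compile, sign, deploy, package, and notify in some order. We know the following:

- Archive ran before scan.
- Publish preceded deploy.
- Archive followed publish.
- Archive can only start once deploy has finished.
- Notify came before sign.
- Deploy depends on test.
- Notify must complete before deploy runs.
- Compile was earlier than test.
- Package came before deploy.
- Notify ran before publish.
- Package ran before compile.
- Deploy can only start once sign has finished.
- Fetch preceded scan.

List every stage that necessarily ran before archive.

Directly stated before archive: deploy and publish.
Compile reaches archive via compile → test → deploy → archive.
Notify reaches archive via notify → deploy → archive.
Package reaches archive via package → deploy → archive.
Likewise sign and test each reach archive by chaining the stated constraints.

compile, deploy, notify, package, publish, sign, test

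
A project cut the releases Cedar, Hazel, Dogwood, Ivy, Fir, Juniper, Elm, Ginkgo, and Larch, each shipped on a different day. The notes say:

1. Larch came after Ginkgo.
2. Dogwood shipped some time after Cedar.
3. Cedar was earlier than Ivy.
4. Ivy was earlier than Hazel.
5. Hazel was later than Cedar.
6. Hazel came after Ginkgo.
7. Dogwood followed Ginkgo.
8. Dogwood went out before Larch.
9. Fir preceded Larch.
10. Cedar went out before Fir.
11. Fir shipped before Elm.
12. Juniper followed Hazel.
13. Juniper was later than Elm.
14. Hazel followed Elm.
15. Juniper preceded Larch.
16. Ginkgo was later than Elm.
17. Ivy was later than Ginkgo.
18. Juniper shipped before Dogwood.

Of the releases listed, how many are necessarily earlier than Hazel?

Directly stated before Hazel: Cedar, Elm, Ginkgo, and Ivy.
Fir reaches Hazel via Fir → Elm → Hazel.
No chain forces Juniper (or any of the others) ahead of Hazel.
That's Cedar, Elm, Fir, Ginkgo, and Ivy — 5 in all.

5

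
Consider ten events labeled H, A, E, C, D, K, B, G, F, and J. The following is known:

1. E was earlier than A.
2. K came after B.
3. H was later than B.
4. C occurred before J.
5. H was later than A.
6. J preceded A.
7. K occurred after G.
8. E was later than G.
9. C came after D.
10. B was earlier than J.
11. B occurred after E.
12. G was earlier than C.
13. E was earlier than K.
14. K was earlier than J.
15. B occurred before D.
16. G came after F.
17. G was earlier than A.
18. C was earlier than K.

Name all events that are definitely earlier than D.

B, E, F, G

Directly stated before D: B.
E reaches D via E → B → D.
F reaches D via F → G → E → B → D.
G reaches D via G → E → B → D.
No chain forces J (or any of the others) ahead of D.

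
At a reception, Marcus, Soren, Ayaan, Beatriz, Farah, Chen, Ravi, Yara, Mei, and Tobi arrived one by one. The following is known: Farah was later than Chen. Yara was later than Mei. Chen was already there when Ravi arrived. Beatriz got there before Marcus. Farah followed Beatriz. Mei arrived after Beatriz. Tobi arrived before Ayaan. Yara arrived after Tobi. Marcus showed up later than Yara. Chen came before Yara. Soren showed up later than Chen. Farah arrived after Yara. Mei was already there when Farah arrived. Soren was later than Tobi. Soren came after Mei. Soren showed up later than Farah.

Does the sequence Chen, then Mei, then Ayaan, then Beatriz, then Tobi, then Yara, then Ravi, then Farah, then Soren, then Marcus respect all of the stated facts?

The constraints require Tobi before Ayaan, but in the proposed sequence Ayaan appears ahead of Tobi. That one violation is enough.

no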